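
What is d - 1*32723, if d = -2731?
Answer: -35454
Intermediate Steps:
d - 1*32723 = -2731 - 1*32723 = -2731 - 32723 = -35454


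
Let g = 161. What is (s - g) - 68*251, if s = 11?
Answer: -17218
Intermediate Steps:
(s - g) - 68*251 = (11 - 1*161) - 68*251 = (11 - 161) - 17068 = -150 - 17068 = -17218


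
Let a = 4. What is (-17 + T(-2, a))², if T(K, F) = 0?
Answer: 289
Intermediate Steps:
(-17 + T(-2, a))² = (-17 + 0)² = (-17)² = 289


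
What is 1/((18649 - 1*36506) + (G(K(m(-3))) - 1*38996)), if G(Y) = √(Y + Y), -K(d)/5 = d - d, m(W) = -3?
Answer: -1/56853 ≈ -1.7589e-5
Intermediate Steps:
K(d) = 0 (K(d) = -5*(d - d) = -5*0 = 0)
G(Y) = √2*√Y (G(Y) = √(2*Y) = √2*√Y)
1/((18649 - 1*36506) + (G(K(m(-3))) - 1*38996)) = 1/((18649 - 1*36506) + (√2*√0 - 1*38996)) = 1/((18649 - 36506) + (√2*0 - 38996)) = 1/(-17857 + (0 - 38996)) = 1/(-17857 - 38996) = 1/(-56853) = -1/56853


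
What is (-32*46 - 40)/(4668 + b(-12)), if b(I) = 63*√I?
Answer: -196056/606607 + 5292*I*√3/606607 ≈ -0.3232 + 0.01511*I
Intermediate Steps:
(-32*46 - 40)/(4668 + b(-12)) = (-32*46 - 40)/(4668 + 63*√(-12)) = (-1472 - 40)/(4668 + 63*(2*I*√3)) = -1512/(4668 + 126*I*√3)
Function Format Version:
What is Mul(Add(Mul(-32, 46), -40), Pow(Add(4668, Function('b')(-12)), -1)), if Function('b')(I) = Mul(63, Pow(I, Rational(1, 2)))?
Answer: Add(Rational(-196056, 606607), Mul(Rational(5292, 606607), I, Pow(3, Rational(1, 2)))) ≈ Add(-0.32320, Mul(0.015110, I))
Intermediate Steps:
Mul(Add(Mul(-32, 46), -40), Pow(Add(4668, Function('b')(-12)), -1)) = Mul(Add(Mul(-32, 46), -40), Pow(Add(4668, Mul(63, Pow(-12, Rational(1, 2)))), -1)) = Mul(Add(-1472, -40), Pow(Add(4668, Mul(63, Mul(2, I, Pow(3, Rational(1, 2))))), -1)) = Mul(-1512, Pow(Add(4668, Mul(126, I, Pow(3, Rational(1, 2)))), -1))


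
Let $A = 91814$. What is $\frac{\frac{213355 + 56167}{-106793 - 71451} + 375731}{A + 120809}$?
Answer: $\frac{3044160311}{1722671546} \approx 1.7671$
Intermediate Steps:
$\frac{\frac{213355 + 56167}{-106793 - 71451} + 375731}{A + 120809} = \frac{\frac{213355 + 56167}{-106793 - 71451} + 375731}{91814 + 120809} = \frac{\frac{269522}{-178244} + 375731}{212623} = \left(269522 \left(- \frac{1}{178244}\right) + 375731\right) \frac{1}{212623} = \left(- \frac{12251}{8102} + 375731\right) \frac{1}{212623} = \frac{3044160311}{8102} \cdot \frac{1}{212623} = \frac{3044160311}{1722671546}$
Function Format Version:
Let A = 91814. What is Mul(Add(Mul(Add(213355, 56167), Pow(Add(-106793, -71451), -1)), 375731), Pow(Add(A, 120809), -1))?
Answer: Rational(3044160311, 1722671546) ≈ 1.7671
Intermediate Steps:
Mul(Add(Mul(Add(213355, 56167), Pow(Add(-106793, -71451), -1)), 375731), Pow(Add(A, 120809), -1)) = Mul(Add(Mul(Add(213355, 56167), Pow(Add(-106793, -71451), -1)), 375731), Pow(Add(91814, 120809), -1)) = Mul(Add(Mul(269522, Pow(-178244, -1)), 375731), Pow(212623, -1)) = Mul(Add(Mul(269522, Rational(-1, 178244)), 375731), Rational(1, 212623)) = Mul(Add(Rational(-12251, 8102), 375731), Rational(1, 212623)) = Mul(Rational(3044160311, 8102), Rational(1, 212623)) = Rational(3044160311, 1722671546)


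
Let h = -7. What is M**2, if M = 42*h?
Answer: 86436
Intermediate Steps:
M = -294 (M = 42*(-7) = -294)
M**2 = (-294)**2 = 86436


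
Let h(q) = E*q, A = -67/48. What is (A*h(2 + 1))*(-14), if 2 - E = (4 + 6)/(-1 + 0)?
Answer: 1407/2 ≈ 703.50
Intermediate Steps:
A = -67/48 (A = -67*1/48 = -67/48 ≈ -1.3958)
E = 12 (E = 2 - (4 + 6)/(-1 + 0) = 2 - 10/(-1) = 2 - 10*(-1) = 2 - 1*(-10) = 2 + 10 = 12)
h(q) = 12*q
(A*h(2 + 1))*(-14) = -67*(2 + 1)/4*(-14) = -67*3/4*(-14) = -67/48*36*(-14) = -201/4*(-14) = 1407/2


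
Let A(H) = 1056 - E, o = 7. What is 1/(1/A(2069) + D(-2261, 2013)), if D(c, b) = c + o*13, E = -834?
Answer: -1890/4101299 ≈ -0.00046083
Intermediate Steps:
A(H) = 1890 (A(H) = 1056 - 1*(-834) = 1056 + 834 = 1890)
D(c, b) = 91 + c (D(c, b) = c + 7*13 = c + 91 = 91 + c)
1/(1/A(2069) + D(-2261, 2013)) = 1/(1/1890 + (91 - 2261)) = 1/(1/1890 - 2170) = 1/(-4101299/1890) = -1890/4101299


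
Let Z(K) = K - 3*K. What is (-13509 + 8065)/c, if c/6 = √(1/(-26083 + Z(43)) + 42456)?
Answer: -2722*√29074571887647/3333093189 ≈ -4.4035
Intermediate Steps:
Z(K) = -2*K
c = 2*√29074571887647/8723 (c = 6*√(1/(-26083 - 2*43) + 42456) = 6*√(1/(-26083 - 86) + 42456) = 6*√(1/(-26169) + 42456) = 6*√(-1/26169 + 42456) = 6*√(1111031063/26169) = 6*(√29074571887647/26169) = 2*√29074571887647/8723 ≈ 1236.3)
(-13509 + 8065)/c = (-13509 + 8065)/((2*√29074571887647/8723)) = -2722*√29074571887647/3333093189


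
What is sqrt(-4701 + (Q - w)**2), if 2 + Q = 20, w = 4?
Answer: I*sqrt(4505) ≈ 67.119*I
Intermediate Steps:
Q = 18 (Q = -2 + 20 = 18)
sqrt(-4701 + (Q - w)**2) = sqrt(-4701 + (18 - 1*4)**2) = sqrt(-4701 + (18 - 4)**2) = sqrt(-4701 + 14**2) = sqrt(-4701 + 196) = sqrt(-4505) = I*sqrt(4505)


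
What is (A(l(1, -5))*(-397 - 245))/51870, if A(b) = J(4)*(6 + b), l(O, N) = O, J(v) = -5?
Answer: 107/247 ≈ 0.43320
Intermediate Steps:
A(b) = -30 - 5*b (A(b) = -5*(6 + b) = -30 - 5*b)
(A(l(1, -5))*(-397 - 245))/51870 = ((-30 - 5*1)*(-397 - 245))/51870 = ((-30 - 5)*(-642))*(1/51870) = -35*(-642)*(1/51870) = 22470*(1/51870) = 107/247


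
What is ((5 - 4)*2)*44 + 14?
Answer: 102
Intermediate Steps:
((5 - 4)*2)*44 + 14 = (1*2)*44 + 14 = 2*44 + 14 = 88 + 14 = 102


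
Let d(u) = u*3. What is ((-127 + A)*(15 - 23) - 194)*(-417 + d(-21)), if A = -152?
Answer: -978240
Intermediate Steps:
d(u) = 3*u
((-127 + A)*(15 - 23) - 194)*(-417 + d(-21)) = ((-127 - 152)*(15 - 23) - 194)*(-417 + 3*(-21)) = (-279*(-8) - 194)*(-417 - 63) = (2232 - 194)*(-480) = 2038*(-480) = -978240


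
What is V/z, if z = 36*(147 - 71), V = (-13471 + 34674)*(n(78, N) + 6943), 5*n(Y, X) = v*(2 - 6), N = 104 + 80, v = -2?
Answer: 736231769/13680 ≈ 53818.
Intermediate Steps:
N = 184
n(Y, X) = 8/5 (n(Y, X) = (-2*(2 - 6))/5 = (-2*(-4))/5 = (1/5)*8 = 8/5)
V = 736231769/5 (V = (-13471 + 34674)*(8/5 + 6943) = 21203*(34723/5) = 736231769/5 ≈ 1.4725e+8)
z = 2736 (z = 36*76 = 2736)
V/z = (736231769/5)/2736 = (736231769/5)*(1/2736) = 736231769/13680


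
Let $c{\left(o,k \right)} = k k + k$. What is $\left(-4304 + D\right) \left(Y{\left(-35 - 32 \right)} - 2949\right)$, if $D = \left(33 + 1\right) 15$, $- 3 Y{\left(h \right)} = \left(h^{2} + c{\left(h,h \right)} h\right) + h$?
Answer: $-357906990$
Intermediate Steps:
$c{\left(o,k \right)} = k + k^{2}$ ($c{\left(o,k \right)} = k^{2} + k = k + k^{2}$)
$Y{\left(h \right)} = - \frac{h}{3} - \frac{h^{2}}{3} - \frac{h^{2} \left(1 + h\right)}{3}$ ($Y{\left(h \right)} = - \frac{\left(h^{2} + h \left(1 + h\right) h\right) + h}{3} = - \frac{\left(h^{2} + h^{2} \left(1 + h\right)\right) + h}{3} = - \frac{h + h^{2} + h^{2} \left(1 + h\right)}{3} = - \frac{h}{3} - \frac{h^{2}}{3} - \frac{h^{2} \left(1 + h\right)}{3}$)
$D = 510$ ($D = 34 \cdot 15 = 510$)
$\left(-4304 + D\right) \left(Y{\left(-35 - 32 \right)} - 2949\right) = \left(-4304 + 510\right) \left(- \frac{\left(-35 - 32\right) \left(1 - 67 + \left(-35 - 32\right) \left(1 - 67\right)\right)}{3} - 2949\right) = - 3794 \left(- \frac{\left(-35 - 32\right) \left(1 - 67 + \left(-35 - 32\right) \left(1 - 67\right)\right)}{3} - 2949\right) = - 3794 \left(\left(- \frac{1}{3}\right) \left(-67\right) \left(1 - 67 - 67 \left(1 - 67\right)\right) - 2949\right) = - 3794 \left(\left(- \frac{1}{3}\right) \left(-67\right) \left(1 - 67 - -4422\right) - 2949\right) = - 3794 \left(\left(- \frac{1}{3}\right) \left(-67\right) \left(1 - 67 + 4422\right) - 2949\right) = - 3794 \left(\left(- \frac{1}{3}\right) \left(-67\right) 4356 - 2949\right) = - 3794 \left(97284 - 2949\right) = \left(-3794\right) 94335 = -357906990$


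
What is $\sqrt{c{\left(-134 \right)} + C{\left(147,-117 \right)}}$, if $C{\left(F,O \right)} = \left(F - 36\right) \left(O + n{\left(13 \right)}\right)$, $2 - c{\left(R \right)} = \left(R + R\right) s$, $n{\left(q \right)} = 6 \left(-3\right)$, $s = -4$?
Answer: $13 i \sqrt{95} \approx 126.71 i$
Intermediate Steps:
$n{\left(q \right)} = -18$
$c{\left(R \right)} = 2 + 8 R$ ($c{\left(R \right)} = 2 - \left(R + R\right) \left(-4\right) = 2 - 2 R \left(-4\right) = 2 - - 8 R = 2 + 8 R$)
$C{\left(F,O \right)} = \left(-36 + F\right) \left(-18 + O\right)$ ($C{\left(F,O \right)} = \left(F - 36\right) \left(O - 18\right) = \left(-36 + F\right) \left(-18 + O\right)$)
$\sqrt{c{\left(-134 \right)} + C{\left(147,-117 \right)}} = \sqrt{\left(2 + 8 \left(-134\right)\right) + \left(648 - -4212 - 2646 + 147 \left(-117\right)\right)} = \sqrt{\left(2 - 1072\right) + \left(648 + 4212 - 2646 - 17199\right)} = \sqrt{-1070 - 14985} = \sqrt{-16055} = 13 i \sqrt{95}$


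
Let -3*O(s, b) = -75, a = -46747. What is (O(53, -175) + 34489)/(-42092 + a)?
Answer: -34514/88839 ≈ -0.38850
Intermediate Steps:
O(s, b) = 25 (O(s, b) = -⅓*(-75) = 25)
(O(53, -175) + 34489)/(-42092 + a) = (25 + 34489)/(-42092 - 46747) = 34514/(-88839) = 34514*(-1/88839) = -34514/88839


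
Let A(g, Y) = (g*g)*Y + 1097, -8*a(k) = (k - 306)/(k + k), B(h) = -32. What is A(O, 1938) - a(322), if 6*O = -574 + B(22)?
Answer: 6366144471/322 ≈ 1.9771e+7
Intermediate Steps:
a(k) = -(-306 + k)/(16*k) (a(k) = -(k - 306)/(8*(k + k)) = -(-306 + k)/(8*(2*k)) = -(-306 + k)*1/(2*k)/8 = -(-306 + k)/(16*k))
O = -101 (O = (-574 - 32)/6 = (⅙)*(-606) = -101)
A(g, Y) = 1097 + Y*g² (A(g, Y) = g²*Y + 1097 = Y*g² + 1097 = 1097 + Y*g²)
A(O, 1938) - a(322) = (1097 + 1938*(-101)²) - (306 - 1*322)/(16*322) = (1097 + 1938*10201) - (306 - 322)/(16*322) = (1097 + 19769538) - (-16)/(16*322) = 19770635 - 1*(-1/322) = 19770635 + 1/322 = 6366144471/322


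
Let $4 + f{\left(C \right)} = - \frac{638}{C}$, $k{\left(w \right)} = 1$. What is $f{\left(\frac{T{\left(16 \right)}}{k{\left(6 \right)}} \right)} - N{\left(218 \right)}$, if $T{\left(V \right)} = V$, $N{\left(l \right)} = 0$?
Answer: $- \frac{351}{8} \approx -43.875$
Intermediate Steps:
$f{\left(C \right)} = -4 - \frac{638}{C}$
$f{\left(\frac{T{\left(16 \right)}}{k{\left(6 \right)}} \right)} - N{\left(218 \right)} = \left(-4 - \frac{638}{16 \cdot 1^{-1}}\right) - 0 = \left(-4 - \frac{638}{16 \cdot 1}\right) + 0 = \left(-4 - \frac{638}{16}\right) + 0 = \left(-4 - \frac{319}{8}\right) + 0 = - \frac{351}{8} + 0 = - \frac{351}{8}$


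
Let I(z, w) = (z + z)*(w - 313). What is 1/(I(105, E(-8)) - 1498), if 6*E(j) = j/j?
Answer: -1/67193 ≈ -1.4883e-5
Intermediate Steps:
E(j) = ⅙ (E(j) = (j/j)/6 = (⅙)*1 = ⅙)
I(z, w) = 2*z*(-313 + w) (I(z, w) = (2*z)*(-313 + w) = 2*z*(-313 + w))
1/(I(105, E(-8)) - 1498) = 1/(2*105*(-313 + ⅙) - 1498) = 1/(2*105*(-1877/6) - 1498) = 1/(-65695 - 1498) = 1/(-67193) = -1/67193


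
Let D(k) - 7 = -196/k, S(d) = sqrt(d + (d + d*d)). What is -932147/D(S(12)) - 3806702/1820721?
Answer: 103902974243/2861133 + 932147*sqrt(42)/77 ≈ 1.1477e+5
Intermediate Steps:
S(d) = sqrt(d**2 + 2*d) (S(d) = sqrt(d + (d + d**2)) = sqrt(d**2 + 2*d))
D(k) = 7 - 196/k
-932147/D(S(12)) - 3806702/1820721 = -932147/(7 - 196*sqrt(3)/(6*sqrt(2 + 12))) - 3806702/1820721 = -932147/(7 - 196*sqrt(42)/84) - 3806702*1/1820721 = -932147/(7 - 196*sqrt(42)/84) - 3806702/1820721 = -932147/(7 - 7*sqrt(42)/3) - 3806702/1820721 = -3806702/1820721 - 932147/(7 - 7*sqrt(42)/3)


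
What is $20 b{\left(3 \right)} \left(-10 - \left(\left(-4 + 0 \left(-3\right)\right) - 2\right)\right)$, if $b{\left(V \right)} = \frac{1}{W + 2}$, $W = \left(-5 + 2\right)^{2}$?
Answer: $- \frac{80}{11} \approx -7.2727$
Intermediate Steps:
$W = 9$ ($W = \left(-3\right)^{2} = 9$)
$b{\left(V \right)} = \frac{1}{11}$ ($b{\left(V \right)} = \frac{1}{9 + 2} = \frac{1}{11}$)
$20 b{\left(3 \right)} \left(-10 - \left(\left(-4 + 0 \left(-3\right)\right) - 2\right)\right) = 20 \cdot \frac{1}{11} \left(-10 - \left(\left(-4 + 0 \left(-3\right)\right) - 2\right)\right) = \frac{20 \left(-10 - \left(\left(-4 + 0\right) - 2\right)\right)}{11} = \frac{20 \left(-10 - \left(-4 - 2\right)\right)}{11} = \frac{20 \left(-10 - -6\right)}{11} = \frac{20 \left(-10 + 6\right)}{11} = \frac{20}{11} \left(-4\right) = - \frac{80}{11}$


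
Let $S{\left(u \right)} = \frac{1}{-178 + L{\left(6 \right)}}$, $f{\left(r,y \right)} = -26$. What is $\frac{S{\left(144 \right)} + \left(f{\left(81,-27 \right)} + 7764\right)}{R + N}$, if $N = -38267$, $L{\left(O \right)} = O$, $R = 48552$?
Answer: $\frac{266187}{353804} \approx 0.75236$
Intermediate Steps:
$S{\left(u \right)} = - \frac{1}{172}$ ($S{\left(u \right)} = \frac{1}{-178 + 6} = \frac{1}{-172} = - \frac{1}{172}$)
$\frac{S{\left(144 \right)} + \left(f{\left(81,-27 \right)} + 7764\right)}{R + N} = \frac{- \frac{1}{172} + \left(-26 + 7764\right)}{48552 - 38267} = \frac{- \frac{1}{172} + 7738}{10285} = \frac{1330935}{172} \cdot \frac{1}{10285} = \frac{266187}{353804}$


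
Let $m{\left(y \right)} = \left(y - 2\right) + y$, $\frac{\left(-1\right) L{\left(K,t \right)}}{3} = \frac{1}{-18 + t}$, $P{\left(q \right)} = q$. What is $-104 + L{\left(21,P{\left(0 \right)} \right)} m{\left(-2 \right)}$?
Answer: $-105$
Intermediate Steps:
$L{\left(K,t \right)} = - \frac{3}{-18 + t}$
$m{\left(y \right)} = -2 + 2 y$ ($m{\left(y \right)} = \left(-2 + y\right) + y = -2 + 2 y$)
$-104 + L{\left(21,P{\left(0 \right)} \right)} m{\left(-2 \right)} = -104 + - \frac{3}{-18 + 0} \left(-2 + 2 \left(-2\right)\right) = -104 + - \frac{3}{-18} \left(-2 - 4\right) = -104 + \left(-3\right) \left(- \frac{1}{18}\right) \left(-6\right) = -104 + \frac{1}{6} \left(-6\right) = -104 - 1 = -105$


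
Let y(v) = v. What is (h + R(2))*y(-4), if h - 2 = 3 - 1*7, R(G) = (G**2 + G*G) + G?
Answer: -32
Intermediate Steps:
R(G) = G + 2*G**2 (R(G) = (G**2 + G**2) + G = 2*G**2 + G = G + 2*G**2)
h = -2 (h = 2 + (3 - 1*7) = 2 + (3 - 7) = 2 - 4 = -2)
(h + R(2))*y(-4) = (-2 + 2*(1 + 2*2))*(-4) = (-2 + 2*(1 + 4))*(-4) = (-2 + 2*5)*(-4) = (-2 + 10)*(-4) = 8*(-4) = -32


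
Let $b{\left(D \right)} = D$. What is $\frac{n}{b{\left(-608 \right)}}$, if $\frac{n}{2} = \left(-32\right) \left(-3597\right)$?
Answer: $- \frac{7194}{19} \approx -378.63$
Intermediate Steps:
$n = 230208$ ($n = 2 \left(\left(-32\right) \left(-3597\right)\right) = 2 \cdot 115104 = 230208$)
$\frac{n}{b{\left(-608 \right)}} = \frac{230208}{-608} = 230208 \left(- \frac{1}{608}\right) = - \frac{7194}{19}$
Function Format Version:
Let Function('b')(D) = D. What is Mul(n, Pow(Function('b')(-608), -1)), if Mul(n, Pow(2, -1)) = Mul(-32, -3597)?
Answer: Rational(-7194, 19) ≈ -378.63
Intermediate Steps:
n = 230208 (n = Mul(2, Mul(-32, -3597)) = Mul(2, 115104) = 230208)
Mul(n, Pow(Function('b')(-608), -1)) = Mul(230208, Pow(-608, -1)) = Mul(230208, Rational(-1, 608)) = Rational(-7194, 19)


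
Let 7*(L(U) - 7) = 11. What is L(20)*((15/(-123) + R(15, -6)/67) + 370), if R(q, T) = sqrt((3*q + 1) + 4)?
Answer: 909900/287 + 300*sqrt(2)/469 ≈ 3171.3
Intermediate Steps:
L(U) = 60/7 (L(U) = 7 + (1/7)*11 = 7 + 11/7 = 60/7)
R(q, T) = sqrt(5 + 3*q) (R(q, T) = sqrt((1 + 3*q) + 4) = sqrt(5 + 3*q))
L(20)*((15/(-123) + R(15, -6)/67) + 370) = 60*((15/(-123) + sqrt(5 + 3*15)/67) + 370)/7 = 60*((15*(-1/123) + sqrt(5 + 45)*(1/67)) + 370)/7 = 60*((-5/41 + sqrt(50)*(1/67)) + 370)/7 = 60*((-5/41 + (5*sqrt(2))*(1/67)) + 370)/7 = 60*((-5/41 + 5*sqrt(2)/67) + 370)/7 = 60*(15165/41 + 5*sqrt(2)/67)/7 = 909900/287 + 300*sqrt(2)/469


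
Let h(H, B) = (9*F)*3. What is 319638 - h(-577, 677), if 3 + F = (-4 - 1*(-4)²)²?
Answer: 308919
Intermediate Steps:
F = 397 (F = -3 + (-4 - 1*(-4)²)² = -3 + (-4 - 1*16)² = -3 + (-4 - 16)² = -3 + (-20)² = -3 + 400 = 397)
h(H, B) = 10719 (h(H, B) = (9*397)*3 = 3573*3 = 10719)
319638 - h(-577, 677) = 319638 - 1*10719 = 319638 - 10719 = 308919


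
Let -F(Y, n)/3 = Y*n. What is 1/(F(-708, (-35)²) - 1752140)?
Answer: 1/849760 ≈ 1.1768e-6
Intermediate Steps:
F(Y, n) = -3*Y*n
1/(F(-708, (-35)²) - 1752140) = 1/(-3*(-708)*(-35)² - 1752140) = 1/(-3*(-708)*1225 - 1752140) = 1/(2601900 - 1752140) = 1/849760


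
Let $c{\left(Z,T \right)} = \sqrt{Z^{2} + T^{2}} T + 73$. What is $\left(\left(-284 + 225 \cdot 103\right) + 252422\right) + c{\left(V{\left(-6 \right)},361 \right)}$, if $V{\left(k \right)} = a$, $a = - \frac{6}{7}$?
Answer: $275386 + \frac{361 \sqrt{6385765}}{7} \approx 4.0571 \cdot 10^{5}$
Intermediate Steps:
$a = - \frac{6}{7}$ ($a = \left(-6\right) \frac{1}{7} = - \frac{6}{7} \approx -0.85714$)
$V{\left(k \right)} = - \frac{6}{7}$
$c{\left(Z,T \right)} = 73 + T \sqrt{T^{2} + Z^{2}}$ ($c{\left(Z,T \right)} = \sqrt{T^{2} + Z^{2}} T + 73 = T \sqrt{T^{2} + Z^{2}} + 73 = 73 + T \sqrt{T^{2} + Z^{2}}$)
$\left(\left(-284 + 225 \cdot 103\right) + 252422\right) + c{\left(V{\left(-6 \right)},361 \right)} = \left(\left(-284 + 225 \cdot 103\right) + 252422\right) + \left(73 + 361 \sqrt{361^{2} + \left(- \frac{6}{7}\right)^{2}}\right) = \left(\left(-284 + 23175\right) + 252422\right) + \left(73 + 361 \sqrt{130321 + \frac{36}{49}}\right) = \left(22891 + 252422\right) + \left(73 + 361 \sqrt{\frac{6385765}{49}}\right) = 275313 + \left(73 + 361 \frac{\sqrt{6385765}}{7}\right) = 275313 + \left(73 + \frac{361 \sqrt{6385765}}{7}\right) = 275386 + \frac{361 \sqrt{6385765}}{7}$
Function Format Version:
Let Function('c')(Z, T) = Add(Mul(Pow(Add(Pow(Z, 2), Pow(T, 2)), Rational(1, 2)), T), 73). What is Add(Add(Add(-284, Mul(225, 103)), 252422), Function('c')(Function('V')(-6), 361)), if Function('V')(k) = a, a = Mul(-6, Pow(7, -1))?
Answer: Add(275386, Mul(Rational(361, 7), Pow(6385765, Rational(1, 2)))) ≈ 4.0571e+5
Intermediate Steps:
a = Rational(-6, 7) (a = Mul(-6, Rational(1, 7)) = Rational(-6, 7) ≈ -0.85714)
Function('V')(k) = Rational(-6, 7)
Function('c')(Z, T) = Add(73, Mul(T, Pow(Add(Pow(T, 2), Pow(Z, 2)), Rational(1, 2)))) (Function('c')(Z, T) = Add(Mul(Pow(Add(Pow(T, 2), Pow(Z, 2)), Rational(1, 2)), T), 73) = Add(Mul(T, Pow(Add(Pow(T, 2), Pow(Z, 2)), Rational(1, 2))), 73) = Add(73, Mul(T, Pow(Add(Pow(T, 2), Pow(Z, 2)), Rational(1, 2)))))
Add(Add(Add(-284, Mul(225, 103)), 252422), Function('c')(Function('V')(-6), 361)) = Add(Add(Add(-284, Mul(225, 103)), 252422), Add(73, Mul(361, Pow(Add(Pow(361, 2), Pow(Rational(-6, 7), 2)), Rational(1, 2))))) = Add(Add(Add(-284, 23175), 252422), Add(73, Mul(361, Pow(Add(130321, Rational(36, 49)), Rational(1, 2))))) = Add(Add(22891, 252422), Add(73, Mul(361, Pow(Rational(6385765, 49), Rational(1, 2))))) = Add(275313, Add(73, Mul(361, Mul(Rational(1, 7), Pow(6385765, Rational(1, 2)))))) = Add(275313, Add(73, Mul(Rational(361, 7), Pow(6385765, Rational(1, 2))))) = Add(275386, Mul(Rational(361, 7), Pow(6385765, Rational(1, 2))))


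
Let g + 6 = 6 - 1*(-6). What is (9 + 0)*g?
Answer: 54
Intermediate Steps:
g = 6 (g = -6 + (6 - 1*(-6)) = -6 + (6 + 6) = -6 + 12 = 6)
(9 + 0)*g = (9 + 0)*6 = 9*6 = 54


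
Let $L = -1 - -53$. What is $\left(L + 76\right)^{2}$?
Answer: $16384$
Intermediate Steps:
$L = 52$ ($L = -1 + 53 = 52$)
$\left(L + 76\right)^{2} = \left(52 + 76\right)^{2} = 128^{2} = 16384$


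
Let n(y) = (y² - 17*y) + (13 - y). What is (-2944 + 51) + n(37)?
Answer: -2177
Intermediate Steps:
n(y) = 13 + y² - 18*y
(-2944 + 51) + n(37) = (-2944 + 51) + (13 + 37² - 18*37) = -2893 + (13 + 1369 - 666) = -2893 + 716 = -2177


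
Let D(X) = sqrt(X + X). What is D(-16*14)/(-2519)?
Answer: -8*I*sqrt(7)/2519 ≈ -0.0084025*I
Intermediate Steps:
D(X) = sqrt(2)*sqrt(X) (D(X) = sqrt(2*X) = sqrt(2)*sqrt(X))
D(-16*14)/(-2519) = (sqrt(2)*sqrt(-16*14))/(-2519) = (sqrt(2)*sqrt(-224))*(-1/2519) = (sqrt(2)*(4*I*sqrt(14)))*(-1/2519) = (8*I*sqrt(7))*(-1/2519) = -8*I*sqrt(7)/2519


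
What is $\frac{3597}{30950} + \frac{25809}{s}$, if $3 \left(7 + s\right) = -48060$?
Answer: $- \frac{741139431}{496035650} \approx -1.4941$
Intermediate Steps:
$s = -16027$ ($s = -7 + \frac{1}{3} \left(-48060\right) = -7 - 16020 = -16027$)
$\frac{3597}{30950} + \frac{25809}{s} = \frac{3597}{30950} + \frac{25809}{-16027} = 3597 \cdot \frac{1}{30950} + 25809 \left(- \frac{1}{16027}\right) = \frac{3597}{30950} - \frac{25809}{16027} = - \frac{741139431}{496035650}$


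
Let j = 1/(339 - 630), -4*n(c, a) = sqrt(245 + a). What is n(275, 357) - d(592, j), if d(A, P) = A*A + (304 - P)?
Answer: -102073489/291 - sqrt(602)/4 ≈ -3.5077e+5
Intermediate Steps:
n(c, a) = -sqrt(245 + a)/4
j = -1/291 (j = 1/(-291) = -1/291 ≈ -0.0034364)
d(A, P) = 304 + A**2 - P (d(A, P) = A**2 + (304 - P) = 304 + A**2 - P)
n(275, 357) - d(592, j) = -sqrt(245 + 357)/4 - (304 + 592**2 - 1*(-1/291)) = -sqrt(602)/4 - (304 + 350464 + 1/291) = -sqrt(602)/4 - 1*102073489/291 = -sqrt(602)/4 - 102073489/291 = -102073489/291 - sqrt(602)/4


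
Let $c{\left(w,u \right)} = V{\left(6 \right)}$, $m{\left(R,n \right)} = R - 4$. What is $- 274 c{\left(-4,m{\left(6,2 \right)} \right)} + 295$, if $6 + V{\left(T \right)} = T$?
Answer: $295$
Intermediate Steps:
$m{\left(R,n \right)} = -4 + R$ ($m{\left(R,n \right)} = R - 4 = -4 + R$)
$V{\left(T \right)} = -6 + T$
$c{\left(w,u \right)} = 0$ ($c{\left(w,u \right)} = -6 + 6 = 0$)
$- 274 c{\left(-4,m{\left(6,2 \right)} \right)} + 295 = \left(-274\right) 0 + 295 = 0 + 295 = 295$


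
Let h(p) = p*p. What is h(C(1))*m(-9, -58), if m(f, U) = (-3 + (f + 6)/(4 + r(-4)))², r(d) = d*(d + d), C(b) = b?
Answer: 1369/144 ≈ 9.5069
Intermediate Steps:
r(d) = 2*d² (r(d) = d*(2*d) = 2*d²)
h(p) = p²
m(f, U) = (-17/6 + f/36)² (m(f, U) = (-3 + (f + 6)/(4 + 2*(-4)²))² = (-3 + (6 + f)/(4 + 2*16))² = (-3 + (6 + f)/(4 + 32))² = (-3 + (6 + f)/36)² = (-3 + (6 + f)*(1/36))² = (-3 + (⅙ + f/36))² = (-17/6 + f/36)²)
h(C(1))*m(-9, -58) = 1²*((102 - 1*(-9))²/1296) = 1*((102 + 9)²/1296) = 1*((1/1296)*111²) = 1*((1/1296)*12321) = 1*(1369/144) = 1369/144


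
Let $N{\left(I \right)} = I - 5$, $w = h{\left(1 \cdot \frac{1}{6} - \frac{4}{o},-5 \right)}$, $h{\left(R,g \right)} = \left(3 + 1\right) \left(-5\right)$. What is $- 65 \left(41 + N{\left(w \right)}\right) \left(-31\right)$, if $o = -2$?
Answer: $32240$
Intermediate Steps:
$h{\left(R,g \right)} = -20$ ($h{\left(R,g \right)} = 4 \left(-5\right) = -20$)
$w = -20$
$N{\left(I \right)} = -5 + I$
$- 65 \left(41 + N{\left(w \right)}\right) \left(-31\right) = - 65 \left(41 - 25\right) \left(-31\right) = \left(-65\right) 16 \left(-31\right) = \left(-1040\right) \left(-31\right) = 32240$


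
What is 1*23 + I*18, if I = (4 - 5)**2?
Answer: 41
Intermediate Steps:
I = 1 (I = (-1)**2 = 1)
1*23 + I*18 = 1*23 + 1*18 = 23 + 18 = 41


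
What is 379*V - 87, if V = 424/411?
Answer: 124939/411 ≈ 303.99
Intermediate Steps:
V = 424/411 (V = 424*(1/411) = 424/411 ≈ 1.0316)
379*V - 87 = 379*(424/411) - 87 = 160696/411 - 87 = 124939/411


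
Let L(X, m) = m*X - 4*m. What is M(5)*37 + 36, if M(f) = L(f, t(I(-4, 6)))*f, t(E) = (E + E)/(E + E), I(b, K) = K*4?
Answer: 221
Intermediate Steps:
I(b, K) = 4*K
t(E) = 1 (t(E) = (2*E)/((2*E)) = (2*E)*(1/(2*E)) = 1)
L(X, m) = -4*m + X*m (L(X, m) = X*m - 4*m = -4*m + X*m)
M(f) = f*(-4 + f) (M(f) = (1*(-4 + f))*f = (-4 + f)*f = f*(-4 + f))
M(5)*37 + 36 = (5*(-4 + 5))*37 + 36 = (5*1)*37 + 36 = 5*37 + 36 = 185 + 36 = 221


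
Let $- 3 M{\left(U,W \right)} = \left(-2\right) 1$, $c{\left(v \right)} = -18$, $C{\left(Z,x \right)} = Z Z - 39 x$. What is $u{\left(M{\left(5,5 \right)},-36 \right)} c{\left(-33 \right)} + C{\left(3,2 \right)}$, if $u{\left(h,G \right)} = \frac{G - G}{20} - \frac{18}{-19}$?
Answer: $- \frac{1635}{19} \approx -86.053$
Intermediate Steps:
$C{\left(Z,x \right)} = Z^{2} - 39 x$
$M{\left(U,W \right)} = \frac{2}{3}$ ($M{\left(U,W \right)} = - \frac{\left(-2\right) 1}{3} = \left(- \frac{1}{3}\right) \left(-2\right) = \frac{2}{3}$)
$u{\left(h,G \right)} = \frac{18}{19}$ ($u{\left(h,G \right)} = 0 \cdot \frac{1}{20} - - \frac{18}{19} = 0 + \frac{18}{19} = \frac{18}{19}$)
$u{\left(M{\left(5,5 \right)},-36 \right)} c{\left(-33 \right)} + C{\left(3,2 \right)} = \frac{18}{19} \left(-18\right) + \left(3^{2} - 78\right) = - \frac{324}{19} + \left(9 - 78\right) = - \frac{324}{19} - 69 = - \frac{1635}{19}$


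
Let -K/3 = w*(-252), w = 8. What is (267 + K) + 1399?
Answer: 7714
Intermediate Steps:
K = 6048 (K = -24*(-252) = -3*(-2016) = 6048)
(267 + K) + 1399 = (267 + 6048) + 1399 = 6315 + 1399 = 7714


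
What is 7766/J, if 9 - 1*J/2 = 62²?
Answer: -3883/3835 ≈ -1.0125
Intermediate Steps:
J = -7670 (J = 18 - 2*62² = 18 - 2*3844 = 18 - 7688 = -7670)
7766/J = 7766/(-7670) = 7766*(-1/7670) = -3883/3835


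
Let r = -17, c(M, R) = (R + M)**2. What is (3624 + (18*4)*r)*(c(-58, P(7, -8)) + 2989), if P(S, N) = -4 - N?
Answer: 14172000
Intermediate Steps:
c(M, R) = (M + R)**2
(3624 + (18*4)*r)*(c(-58, P(7, -8)) + 2989) = (3624 + (18*4)*(-17))*((-58 + (-4 - 1*(-8)))**2 + 2989) = (3624 + 72*(-17))*((-58 + (-4 + 8))**2 + 2989) = (3624 - 1224)*((-58 + 4)**2 + 2989) = 2400*((-54)**2 + 2989) = 2400*(2916 + 2989) = 2400*5905 = 14172000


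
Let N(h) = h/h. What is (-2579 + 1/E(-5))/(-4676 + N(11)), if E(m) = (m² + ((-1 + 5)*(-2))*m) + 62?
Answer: 327532/593725 ≈ 0.55166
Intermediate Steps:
N(h) = 1
E(m) = 62 + m² - 8*m (E(m) = (m² + (4*(-2))*m) + 62 = (m² - 8*m) + 62 = 62 + m² - 8*m)
(-2579 + 1/E(-5))/(-4676 + N(11)) = (-2579 + 1/(62 + (-5)² - 8*(-5)))/(-4676 + 1) = (-2579 + 1/(62 + 25 + 40))/(-4675) = (-2579 + 1/127)*(-1/4675) = -327532/127*(-1/4675) = 327532/593725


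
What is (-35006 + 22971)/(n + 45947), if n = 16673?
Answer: -2407/12524 ≈ -0.19219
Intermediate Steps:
(-35006 + 22971)/(n + 45947) = (-35006 + 22971)/(16673 + 45947) = -12035/62620 = -12035*1/62620 = -2407/12524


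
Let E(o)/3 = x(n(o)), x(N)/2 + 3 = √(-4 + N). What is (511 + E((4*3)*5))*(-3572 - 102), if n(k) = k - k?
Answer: -1811282 - 44088*I ≈ -1.8113e+6 - 44088.0*I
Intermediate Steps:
n(k) = 0
x(N) = -6 + 2*√(-4 + N)
E(o) = -18 + 12*I (E(o) = 3*(-6 + 2*√(-4 + 0)) = 3*(-6 + 2*√(-4)) = 3*(-6 + 2*(2*I)) = 3*(-6 + 4*I) = -18 + 12*I)
(511 + E((4*3)*5))*(-3572 - 102) = (511 + (-18 + 12*I))*(-3572 - 102) = (493 + 12*I)*(-3674) = -1811282 - 44088*I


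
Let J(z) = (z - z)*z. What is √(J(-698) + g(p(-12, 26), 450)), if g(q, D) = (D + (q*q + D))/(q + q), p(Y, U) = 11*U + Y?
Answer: √2602178/137 ≈ 11.775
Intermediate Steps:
J(z) = 0 (J(z) = 0*z = 0)
p(Y, U) = Y + 11*U
g(q, D) = (q² + 2*D)/(2*q) (g(q, D) = (D + (q² + D))/((2*q)) = (D + (D + q²))*(1/(2*q)) = (q² + 2*D)*(1/(2*q)) = (q² + 2*D)/(2*q))
√(J(-698) + g(p(-12, 26), 450)) = √(0 + ((-12 + 11*26)/2 + 450/(-12 + 11*26))) = √(0 + ((-12 + 286)/2 + 450/(-12 + 286))) = √(0 + ((½)*274 + 450/274)) = √(0 + (137 + 450*(1/274))) = √(0 + (137 + 225/137)) = √(0 + 18994/137) = √(18994/137) = √2602178/137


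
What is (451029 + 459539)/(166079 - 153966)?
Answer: 910568/12113 ≈ 75.173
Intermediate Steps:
(451029 + 459539)/(166079 - 153966) = 910568/12113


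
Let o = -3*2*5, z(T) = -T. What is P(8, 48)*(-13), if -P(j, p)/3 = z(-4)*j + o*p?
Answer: -54912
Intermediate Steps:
o = -30 (o = -6*5 = -30)
P(j, p) = -12*j + 90*p (P(j, p) = -3*((-1*(-4))*j - 30*p) = -3*(4*j - 30*p) = -3*(-30*p + 4*j) = -12*j + 90*p)
P(8, 48)*(-13) = (-12*8 + 90*48)*(-13) = (-96 + 4320)*(-13) = 4224*(-13) = -54912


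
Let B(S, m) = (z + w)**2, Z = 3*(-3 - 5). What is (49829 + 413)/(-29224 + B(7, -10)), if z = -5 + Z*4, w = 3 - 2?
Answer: -25121/9612 ≈ -2.6135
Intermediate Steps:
Z = -24 (Z = 3*(-8) = -24)
w = 1
z = -101 (z = -5 - 24*4 = -5 - 96 = -101)
B(S, m) = 10000 (B(S, m) = (-101 + 1)**2 = (-100)**2 = 10000)
(49829 + 413)/(-29224 + B(7, -10)) = (49829 + 413)/(-29224 + 10000) = 50242/(-19224) = 50242*(-1/19224) = -25121/9612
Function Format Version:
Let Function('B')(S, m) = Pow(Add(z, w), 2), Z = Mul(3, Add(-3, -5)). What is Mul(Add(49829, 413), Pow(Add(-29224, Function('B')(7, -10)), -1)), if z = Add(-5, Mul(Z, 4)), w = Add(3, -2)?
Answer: Rational(-25121, 9612) ≈ -2.6135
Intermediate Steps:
Z = -24 (Z = Mul(3, -8) = -24)
w = 1
z = -101 (z = Add(-5, Mul(-24, 4)) = Add(-5, -96) = -101)
Function('B')(S, m) = 10000 (Function('B')(S, m) = Pow(Add(-101, 1), 2) = Pow(-100, 2) = 10000)
Mul(Add(49829, 413), Pow(Add(-29224, Function('B')(7, -10)), -1)) = Mul(Add(49829, 413), Pow(Add(-29224, 10000), -1)) = Mul(50242, Pow(-19224, -1)) = Mul(50242, Rational(-1, 19224)) = Rational(-25121, 9612)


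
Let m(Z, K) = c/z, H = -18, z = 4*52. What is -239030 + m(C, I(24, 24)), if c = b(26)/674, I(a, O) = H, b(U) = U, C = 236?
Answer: -1288849759/5392 ≈ -2.3903e+5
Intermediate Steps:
z = 208
I(a, O) = -18
c = 13/337 (c = 26/674 = 26*(1/674) = 13/337 ≈ 0.038576)
m(Z, K) = 1/5392 (m(Z, K) = (13/337)/208 = (13/337)*(1/208) = 1/5392)
-239030 + m(C, I(24, 24)) = -239030 + 1/5392 = -1288849759/5392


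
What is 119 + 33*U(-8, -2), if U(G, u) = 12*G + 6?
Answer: -2851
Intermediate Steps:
U(G, u) = 6 + 12*G
119 + 33*U(-8, -2) = 119 + 33*(6 + 12*(-8)) = 119 + 33*(6 - 96) = 119 + 33*(-90) = 119 - 2970 = -2851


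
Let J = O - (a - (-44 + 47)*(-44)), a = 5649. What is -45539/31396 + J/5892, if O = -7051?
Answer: -167797315/46246308 ≈ -3.6283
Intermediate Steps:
J = -12832 (J = -7051 - (5649 - (-44 + 47)*(-44)) = -7051 - (5649 - 3*(-44)) = -7051 - (5649 - 1*(-132)) = -7051 - (5649 + 132) = -7051 - 1*5781 = -7051 - 5781 = -12832)
-45539/31396 + J/5892 = -45539/31396 - 12832/5892 = -45539*1/31396 - 12832*1/5892 = -45539/31396 - 3208/1473 = -167797315/46246308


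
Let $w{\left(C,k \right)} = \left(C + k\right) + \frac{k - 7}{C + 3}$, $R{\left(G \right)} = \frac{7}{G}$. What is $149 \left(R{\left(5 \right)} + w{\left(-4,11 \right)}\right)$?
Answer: $\frac{3278}{5} \approx 655.6$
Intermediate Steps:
$w{\left(C,k \right)} = C + k + \frac{-7 + k}{3 + C}$ ($w{\left(C,k \right)} = \left(C + k\right) + \frac{-7 + k}{3 + C} = C + k + \frac{-7 + k}{3 + C}$)
$149 \left(R{\left(5 \right)} + w{\left(-4,11 \right)}\right) = 149 \left(\frac{7}{5} + \frac{-7 + \left(-4\right)^{2} + 3 \left(-4\right) + 4 \cdot 11 - 44}{3 - 4}\right) = 149 \left(7 \cdot \frac{1}{5} + \frac{-7 + 16 - 12 + 44 - 44}{-1}\right) = 149 \left(\frac{7}{5} - -3\right) = 149 \left(\frac{7}{5} + 3\right) = 149 \cdot \frac{22}{5} = \frac{3278}{5}$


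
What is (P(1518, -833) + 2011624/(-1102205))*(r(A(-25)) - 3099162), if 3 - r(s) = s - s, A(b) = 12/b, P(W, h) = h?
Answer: 2851686161104851/1102205 ≈ 2.5873e+9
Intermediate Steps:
r(s) = 3 (r(s) = 3 - (s - s) = 3 - 1*0 = 3 + 0 = 3)
(P(1518, -833) + 2011624/(-1102205))*(r(A(-25)) - 3099162) = (-833 + 2011624/(-1102205))*(3 - 3099162) = (-833 + 2011624*(-1/1102205))*(-3099159) = (-833 - 2011624/1102205)*(-3099159) = -920148389/1102205*(-3099159) = 2851686161104851/1102205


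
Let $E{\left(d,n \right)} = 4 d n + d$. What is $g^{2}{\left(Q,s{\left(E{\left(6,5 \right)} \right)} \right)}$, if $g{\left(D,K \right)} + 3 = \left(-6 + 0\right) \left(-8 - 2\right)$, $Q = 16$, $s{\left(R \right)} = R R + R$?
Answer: $3249$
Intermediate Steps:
$E{\left(d,n \right)} = d + 4 d n$ ($E{\left(d,n \right)} = 4 d n + d = d + 4 d n$)
$s{\left(R \right)} = R + R^{2}$ ($s{\left(R \right)} = R^{2} + R = R + R^{2}$)
$g{\left(D,K \right)} = 57$ ($g{\left(D,K \right)} = -3 + \left(-6 + 0\right) \left(-8 - 2\right) = -3 - -60 = -3 + 60 = 57$)
$g^{2}{\left(Q,s{\left(E{\left(6,5 \right)} \right)} \right)} = 57^{2} = 3249$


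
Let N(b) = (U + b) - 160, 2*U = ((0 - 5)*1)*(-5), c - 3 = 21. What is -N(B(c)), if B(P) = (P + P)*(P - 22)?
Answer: 103/2 ≈ 51.500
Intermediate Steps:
c = 24 (c = 3 + 21 = 24)
B(P) = 2*P*(-22 + P) (B(P) = (2*P)*(-22 + P) = 2*P*(-22 + P))
U = 25/2 (U = (((0 - 5)*1)*(-5))/2 = (-5*1*(-5))/2 = (-5*(-5))/2 = (½)*25 = 25/2 ≈ 12.500)
N(b) = -295/2 + b (N(b) = (25/2 + b) - 160 = -295/2 + b)
-N(B(c)) = -(-295/2 + 2*24*(-22 + 24)) = -(-295/2 + 2*24*2) = -(-295/2 + 96) = -1*(-103/2) = 103/2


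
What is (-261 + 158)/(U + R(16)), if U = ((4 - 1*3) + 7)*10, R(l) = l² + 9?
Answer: -103/345 ≈ -0.29855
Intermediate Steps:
R(l) = 9 + l²
U = 80 (U = ((4 - 3) + 7)*10 = (1 + 7)*10 = 8*10 = 80)
(-261 + 158)/(U + R(16)) = (-261 + 158)/(80 + (9 + 16²)) = -103/(80 + (9 + 256)) = -103/(80 + 265) = -103/345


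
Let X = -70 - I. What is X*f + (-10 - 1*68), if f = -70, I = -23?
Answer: 3212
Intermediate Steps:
X = -47 (X = -70 - 1*(-23) = -70 + 23 = -47)
X*f + (-10 - 1*68) = -47*(-70) + (-10 - 1*68) = 3290 + (-10 - 68) = 3290 - 78 = 3212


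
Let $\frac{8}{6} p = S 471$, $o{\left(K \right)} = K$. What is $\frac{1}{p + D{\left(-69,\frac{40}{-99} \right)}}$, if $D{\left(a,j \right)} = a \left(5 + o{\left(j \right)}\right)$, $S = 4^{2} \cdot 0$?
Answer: $- \frac{33}{10465} \approx -0.0031534$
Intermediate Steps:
$S = 0$ ($S = 16 \cdot 0 = 0$)
$D{\left(a,j \right)} = a \left(5 + j\right)$
$p = 0$ ($p = \frac{3 \cdot 0 \cdot 471}{4} = \frac{3}{4} \cdot 0 = 0$)
$\frac{1}{p + D{\left(-69,\frac{40}{-99} \right)}} = \frac{1}{0 - 69 \left(5 + \frac{40}{-99}\right)} = \frac{1}{0 - 69 \left(5 + 40 \left(- \frac{1}{99}\right)\right)} = \frac{1}{0 - 69 \left(5 - \frac{40}{99}\right)} = \frac{1}{0 - \frac{10465}{33}} = \frac{1}{- \frac{10465}{33}} = - \frac{33}{10465}$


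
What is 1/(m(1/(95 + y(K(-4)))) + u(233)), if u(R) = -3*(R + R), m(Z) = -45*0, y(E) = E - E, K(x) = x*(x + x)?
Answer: -1/1398 ≈ -0.00071531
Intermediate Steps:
K(x) = 2*x² (K(x) = x*(2*x) = 2*x²)
y(E) = 0
m(Z) = 0
u(R) = -6*R
1/(m(1/(95 + y(K(-4)))) + u(233)) = 1/(0 - 6*233) = 1/(0 - 1398) = 1/(-1398) = -1/1398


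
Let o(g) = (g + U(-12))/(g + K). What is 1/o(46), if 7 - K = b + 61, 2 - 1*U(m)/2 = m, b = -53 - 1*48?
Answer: 93/74 ≈ 1.2568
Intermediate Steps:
b = -101 (b = -53 - 48 = -101)
U(m) = 4 - 2*m
K = 47 (K = 7 - (-101 + 61) = 7 - 1*(-40) = 7 + 40 = 47)
o(g) = (28 + g)/(47 + g) (o(g) = (g + (4 - 2*(-12)))/(g + 47) = (g + (4 + 24))/(47 + g) = (g + 28)/(47 + g) = (28 + g)/(47 + g))
1/o(46) = 1/((28 + 46)/(47 + 46)) = 1/(74/93) = 93/74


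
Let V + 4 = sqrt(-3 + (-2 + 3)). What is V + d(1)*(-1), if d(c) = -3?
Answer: -1 + I*sqrt(2) ≈ -1.0 + 1.4142*I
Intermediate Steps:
V = -4 + I*sqrt(2) (V = -4 + sqrt(-3 + (-2 + 3)) = -4 + sqrt(-3 + 1) = -4 + sqrt(-2) = -4 + I*sqrt(2) ≈ -4.0 + 1.4142*I)
V + d(1)*(-1) = (-4 + I*sqrt(2)) - 3*(-1) = (-4 + I*sqrt(2)) + 3 = -1 + I*sqrt(2)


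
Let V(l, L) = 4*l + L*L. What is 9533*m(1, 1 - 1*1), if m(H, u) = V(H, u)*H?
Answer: 38132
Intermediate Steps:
V(l, L) = L² + 4*l (V(l, L) = 4*l + L² = L² + 4*l)
m(H, u) = H*(u² + 4*H) (m(H, u) = (u² + 4*H)*H = H*(u² + 4*H))
9533*m(1, 1 - 1*1) = 9533*(1*((1 - 1*1)² + 4*1)) = 9533*(1*((1 - 1)² + 4)) = 9533*(1*(0² + 4)) = 9533*(1*(0 + 4)) = 9533*(1*4) = 9533*4 = 38132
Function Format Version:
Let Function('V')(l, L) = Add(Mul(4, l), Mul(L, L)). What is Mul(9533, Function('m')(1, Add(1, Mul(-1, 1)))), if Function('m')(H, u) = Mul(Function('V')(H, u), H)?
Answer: 38132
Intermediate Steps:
Function('V')(l, L) = Add(Pow(L, 2), Mul(4, l)) (Function('V')(l, L) = Add(Mul(4, l), Pow(L, 2)) = Add(Pow(L, 2), Mul(4, l)))
Function('m')(H, u) = Mul(H, Add(Pow(u, 2), Mul(4, H))) (Function('m')(H, u) = Mul(Add(Pow(u, 2), Mul(4, H)), H) = Mul(H, Add(Pow(u, 2), Mul(4, H))))
Mul(9533, Function('m')(1, Add(1, Mul(-1, 1)))) = Mul(9533, Mul(1, Add(Pow(Add(1, Mul(-1, 1)), 2), Mul(4, 1)))) = Mul(9533, Mul(1, Add(Pow(Add(1, -1), 2), 4))) = Mul(9533, Mul(1, Add(Pow(0, 2), 4))) = Mul(9533, Mul(1, Add(0, 4))) = Mul(9533, Mul(1, 4)) = Mul(9533, 4) = 38132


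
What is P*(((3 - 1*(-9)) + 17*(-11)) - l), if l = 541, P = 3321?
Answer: -2377836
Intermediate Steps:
P*(((3 - 1*(-9)) + 17*(-11)) - l) = 3321*(((3 - 1*(-9)) + 17*(-11)) - 1*541) = 3321*(((3 + 9) - 187) - 541) = 3321*((12 - 187) - 541) = 3321*(-175 - 541) = 3321*(-716) = -2377836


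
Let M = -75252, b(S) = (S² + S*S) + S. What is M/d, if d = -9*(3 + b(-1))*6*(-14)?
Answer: -6271/252 ≈ -24.885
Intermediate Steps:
b(S) = S + 2*S² (b(S) = (S² + S²) + S = 2*S² + S = S + 2*S²)
d = 3024 (d = -9*(3 - (1 + 2*(-1)))*6*(-14) = -9*(3 - (1 - 2))*6*(-14) = -9*(3 - 1*(-1))*6*(-14) = -9*(3 + 1)*6*(-14) = -36*6*(-14) = -9*24*(-14) = -216*(-14) = 3024)
M/d = -75252/3024 = -75252*1/3024 = -6271/252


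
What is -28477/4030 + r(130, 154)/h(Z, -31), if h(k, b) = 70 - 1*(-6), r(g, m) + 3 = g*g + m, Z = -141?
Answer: 33275639/153140 ≈ 217.29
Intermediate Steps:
r(g, m) = -3 + m + g² (r(g, m) = -3 + (g*g + m) = -3 + (g² + m) = -3 + (m + g²) = -3 + m + g²)
h(k, b) = 76 (h(k, b) = 70 + 6 = 76)
-28477/4030 + r(130, 154)/h(Z, -31) = -28477/4030 + (-3 + 154 + 130²)/76 = -28477*1/4030 + (-3 + 154 + 16900)*(1/76) = -28477/4030 + 17051*(1/76) = -28477/4030 + 17051/76 = 33275639/153140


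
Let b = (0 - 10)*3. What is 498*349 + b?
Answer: 173772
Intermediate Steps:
b = -30 (b = -10*3 = -30)
498*349 + b = 498*349 - 30 = 173802 - 30 = 173772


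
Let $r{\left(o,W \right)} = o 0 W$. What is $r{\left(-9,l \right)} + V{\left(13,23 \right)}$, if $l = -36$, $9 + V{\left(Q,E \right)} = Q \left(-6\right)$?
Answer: $-87$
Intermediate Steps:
$V{\left(Q,E \right)} = -9 - 6 Q$ ($V{\left(Q,E \right)} = -9 + Q \left(-6\right) = -9 - 6 Q$)
$r{\left(o,W \right)} = 0$ ($r{\left(o,W \right)} = 0 W = 0$)
$r{\left(-9,l \right)} + V{\left(13,23 \right)} = 0 - 87 = -87$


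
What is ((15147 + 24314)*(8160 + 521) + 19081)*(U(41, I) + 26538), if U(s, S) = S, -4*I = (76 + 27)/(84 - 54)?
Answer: 545465674559027/60 ≈ 9.0911e+12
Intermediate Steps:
I = -103/120 (I = -(76 + 27)/(4*(84 - 54)) = -103/(4*30) = -¼*103/30 = -103/120 ≈ -0.85833)
((15147 + 24314)*(8160 + 521) + 19081)*(U(41, I) + 26538) = ((15147 + 24314)*(8160 + 521) + 19081)*(-103/120 + 26538) = (39461*8681 + 19081)*(3184457/120) = (342560941 + 19081)*(3184457/120) = 342580022*(3184457/120) = 545465674559027/60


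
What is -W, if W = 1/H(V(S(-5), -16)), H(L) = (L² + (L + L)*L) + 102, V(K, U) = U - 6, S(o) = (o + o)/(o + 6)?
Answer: -1/1554 ≈ -0.00064350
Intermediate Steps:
S(o) = 2*o/(6 + o) (S(o) = (2*o)/(6 + o) = 2*o/(6 + o))
V(K, U) = -6 + U
H(L) = 102 + 3*L² (H(L) = (L² + (2*L)*L) + 102 = (L² + 2*L²) + 102 = 3*L² + 102 = 102 + 3*L²)
W = 1/1554 (W = 1/(102 + 3*(-6 - 16)²) = 1/(102 + 3*(-22)²) = 1/(102 + 3*484) = 1/(102 + 1452) = 1/1554 ≈ 0.00064350)
-W = -1*1/1554 = -1/1554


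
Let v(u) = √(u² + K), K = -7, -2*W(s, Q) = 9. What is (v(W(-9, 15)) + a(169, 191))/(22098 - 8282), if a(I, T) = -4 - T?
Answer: -195/13816 + √53/27632 ≈ -0.013851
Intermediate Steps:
W(s, Q) = -9/2 (W(s, Q) = -½*9 = -9/2)
v(u) = √(-7 + u²) (v(u) = √(u² - 7) = √(-7 + u²))
(v(W(-9, 15)) + a(169, 191))/(22098 - 8282) = (√(-7 + (-9/2)²) + (-4 - 1*191))/(22098 - 8282) = (√(-7 + 81/4) + (-4 - 191))/13816 = (√(53/4) - 195)*(1/13816) = (√53/2 - 195)*(1/13816) = (-195 + √53/2)*(1/13816) = -195/13816 + √53/27632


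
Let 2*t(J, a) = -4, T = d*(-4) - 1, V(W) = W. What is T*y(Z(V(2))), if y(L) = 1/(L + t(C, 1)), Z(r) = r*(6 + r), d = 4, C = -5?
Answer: -17/14 ≈ -1.2143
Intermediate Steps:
T = -17 (T = 4*(-4) - 1 = -16 - 1 = -17)
t(J, a) = -2 (t(J, a) = (½)*(-4) = -2)
y(L) = 1/(-2 + L) (y(L) = 1/(L - 2) = 1/(-2 + L))
T*y(Z(V(2))) = -17/(-2 + 2*(6 + 2)) = -17/(-2 + 2*8) = -17/(-2 + 16) = -17/14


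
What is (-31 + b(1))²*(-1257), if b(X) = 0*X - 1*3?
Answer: -1453092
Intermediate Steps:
b(X) = -3 (b(X) = 0 - 3 = -3)
(-31 + b(1))²*(-1257) = (-31 - 3)²*(-1257) = (-34)²*(-1257) = 1156*(-1257) = -1453092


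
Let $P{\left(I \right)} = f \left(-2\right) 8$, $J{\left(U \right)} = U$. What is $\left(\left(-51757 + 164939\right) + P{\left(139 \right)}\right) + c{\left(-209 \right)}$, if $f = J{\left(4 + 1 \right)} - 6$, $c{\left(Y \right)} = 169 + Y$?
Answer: $113158$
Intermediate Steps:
$f = -1$ ($f = \left(4 + 1\right) - 6 = 5 - 6 = -1$)
$P{\left(I \right)} = 16$ ($P{\left(I \right)} = \left(-1\right) \left(-2\right) 8 = 2 \cdot 8 = 16$)
$\left(\left(-51757 + 164939\right) + P{\left(139 \right)}\right) + c{\left(-209 \right)} = \left(\left(-51757 + 164939\right) + 16\right) + \left(169 - 209\right) = \left(113182 + 16\right) - 40 = 113198 - 40 = 113158$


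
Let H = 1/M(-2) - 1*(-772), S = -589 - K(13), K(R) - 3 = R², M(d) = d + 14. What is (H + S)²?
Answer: 17689/144 ≈ 122.84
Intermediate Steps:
M(d) = 14 + d
K(R) = 3 + R²
S = -761 (S = -589 - (3 + 13²) = -589 - (3 + 169) = -589 - 1*172 = -589 - 172 = -761)
H = 9265/12 (H = 1/(14 - 2) - 1*(-772) = 1/12 + 772 = 9265/12 ≈ 772.08)
(H + S)² = (9265/12 - 761)² = (133/12)² = 17689/144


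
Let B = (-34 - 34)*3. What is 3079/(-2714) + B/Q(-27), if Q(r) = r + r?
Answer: 64565/24426 ≈ 2.6433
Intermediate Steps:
Q(r) = 2*r
B = -204 (B = -68*3 = -204)
3079/(-2714) + B/Q(-27) = 3079/(-2714) - 204/(2*(-27)) = 3079*(-1/2714) - 204/(-54) = -3079/2714 - 204*(-1/54) = -3079/2714 + 34/9 = 64565/24426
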